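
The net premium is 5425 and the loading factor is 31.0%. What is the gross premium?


Gross = net * (1 + loading)
= 5425 * (1 + 0.31)
= 5425 * 1.31
= 7106.75


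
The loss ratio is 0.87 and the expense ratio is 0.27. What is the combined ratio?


Combined ratio = loss ratio + expense ratio
= 0.87 + 0.27
= 1.14


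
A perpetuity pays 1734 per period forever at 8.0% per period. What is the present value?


PV = PMT / i
= 1734 / 0.08
= 21675.0


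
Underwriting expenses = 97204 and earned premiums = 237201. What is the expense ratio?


Expense ratio = expenses / premiums
= 97204 / 237201
= 0.4098


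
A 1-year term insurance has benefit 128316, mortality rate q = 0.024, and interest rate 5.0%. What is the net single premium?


NSP = benefit * q * v
v = 1/(1+i) = 0.952381
NSP = 128316 * 0.024 * 0.952381
= 2932.9371


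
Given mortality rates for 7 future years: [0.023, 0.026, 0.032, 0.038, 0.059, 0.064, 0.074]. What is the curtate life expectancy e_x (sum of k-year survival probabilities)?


e_x = sum_{k=1}^{n} k_p_x
k_p_x values:
  1_p_x = 0.977
  2_p_x = 0.951598
  3_p_x = 0.921147
  4_p_x = 0.886143
  5_p_x = 0.833861
  6_p_x = 0.780494
  7_p_x = 0.722737
e_x = 6.073


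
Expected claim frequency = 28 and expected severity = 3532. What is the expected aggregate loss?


E[S] = E[N] * E[X]
= 28 * 3532
= 98896


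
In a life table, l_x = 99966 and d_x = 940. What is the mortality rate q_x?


q_x = d_x / l_x
= 940 / 99966
= 0.0094


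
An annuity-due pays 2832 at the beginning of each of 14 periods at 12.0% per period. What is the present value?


PV_due = PMT * (1-(1+i)^(-n))/i * (1+i)
PV_immediate = 18770.9724
PV_due = 18770.9724 * 1.12
= 21023.4891


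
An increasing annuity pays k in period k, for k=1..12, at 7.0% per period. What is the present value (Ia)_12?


(Ia)_n = sum_{k=1}^{n} k * v^k, v = 1/(1+i)
v = 0.934579
Sum computed term by term:
(Ia)_12 = 45.2933


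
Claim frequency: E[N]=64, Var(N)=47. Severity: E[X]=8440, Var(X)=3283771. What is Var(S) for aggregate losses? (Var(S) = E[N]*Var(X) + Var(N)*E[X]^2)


Var(S) = E[N]*Var(X) + Var(N)*E[X]^2
= 64*3283771 + 47*8440^2
= 210161344 + 3347979200
= 3.5581e+09


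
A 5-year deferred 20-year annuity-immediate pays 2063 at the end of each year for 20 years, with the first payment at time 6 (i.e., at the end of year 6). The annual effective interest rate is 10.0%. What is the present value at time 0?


PV at time 5 of the 20-year annuity-immediate:
a_n = 2063 * (1-(1+0.1)^(-20))/0.1 = 17563.482
Discount back 5 years to time 0:
PV = 17563.482 * (1+0.1)^(-5)
= 17563.482 * 0.620921
= 10905.5405


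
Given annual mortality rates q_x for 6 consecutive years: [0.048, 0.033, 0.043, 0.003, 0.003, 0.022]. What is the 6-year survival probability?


p_k = 1 - q_k for each year
Survival = product of (1 - q_k)
= 0.952 * 0.967 * 0.957 * 0.997 * 0.997 * 0.978
= 0.8565


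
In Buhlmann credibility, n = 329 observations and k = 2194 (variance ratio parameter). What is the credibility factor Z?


Z = n / (n + k)
= 329 / (329 + 2194)
= 329 / 2523
= 0.1304


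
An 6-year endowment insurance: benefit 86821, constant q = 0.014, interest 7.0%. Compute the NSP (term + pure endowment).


Term component = 5610.1945
Pure endowment = 6_p_x * v^6 * benefit = 0.918886 * 0.666342 * 86821 = 53159.8329
NSP = 58770.0274


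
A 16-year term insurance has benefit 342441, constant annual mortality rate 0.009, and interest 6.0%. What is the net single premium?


NSP = benefit * sum_{k=0}^{n-1} k_p_x * q * v^(k+1)
With constant q=0.009, v=0.943396
Sum = 0.086005
NSP = 342441 * 0.086005
= 29451.503


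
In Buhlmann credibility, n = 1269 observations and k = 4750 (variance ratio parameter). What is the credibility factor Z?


Z = n / (n + k)
= 1269 / (1269 + 4750)
= 1269 / 6019
= 0.2108


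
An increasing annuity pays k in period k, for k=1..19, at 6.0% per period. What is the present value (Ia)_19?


(Ia)_n = sum_{k=1}^{n} k * v^k, v = 1/(1+i)
v = 0.943396
Sum computed term by term:
(Ia)_19 = 92.4643


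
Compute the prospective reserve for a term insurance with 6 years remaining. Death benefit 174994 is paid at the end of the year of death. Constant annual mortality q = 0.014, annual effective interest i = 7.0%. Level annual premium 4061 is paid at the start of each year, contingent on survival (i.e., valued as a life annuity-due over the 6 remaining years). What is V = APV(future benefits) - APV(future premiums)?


v = 1/(1+i) = 0.934579
APV(future benefits) per unit = sum_{k=0}^{5} k_p_x * q * v^(k+1) = 0.064618
APV(future benefits) = 174994 * 0.064618 = 11307.7525
Life annuity-due factor ä_{x:6} = sum_{k=0}^{5} k_p_x * v^k = 4.938657
APV(future premiums) = 4061 * 4.938657 = 20055.8867
V = 11307.7525 - 20055.8867
= -8748.1342


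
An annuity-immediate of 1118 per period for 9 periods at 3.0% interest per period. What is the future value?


FV = PMT * ((1+i)^n - 1) / i
= 1118 * ((1.03)^9 - 1) / 0.03
= 1118 * (1.304773 - 1) / 0.03
= 11357.8807


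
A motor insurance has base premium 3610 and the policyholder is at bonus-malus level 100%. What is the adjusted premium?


adjusted = base * BM_level / 100
= 3610 * 100 / 100
= 3610 * 1.0
= 3610.0


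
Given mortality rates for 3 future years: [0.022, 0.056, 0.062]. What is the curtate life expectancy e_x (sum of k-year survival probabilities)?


e_x = sum_{k=1}^{n} k_p_x
k_p_x values:
  1_p_x = 0.978
  2_p_x = 0.923232
  3_p_x = 0.865992
e_x = 2.7672


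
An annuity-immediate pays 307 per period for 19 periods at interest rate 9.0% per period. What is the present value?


PV = PMT * (1 - (1+i)^(-n)) / i
= 307 * (1 - (1+0.09)^(-19)) / 0.09
= 307 * (1 - 0.19449) / 0.09
= 307 * 8.950115
= 2747.6852


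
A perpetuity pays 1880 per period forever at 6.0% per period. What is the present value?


PV = PMT / i
= 1880 / 0.06
= 31333.3333


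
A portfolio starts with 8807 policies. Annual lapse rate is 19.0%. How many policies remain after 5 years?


remaining = initial * (1 - lapse)^years
= 8807 * (1 - 0.19)^5
= 8807 * 0.348678
= 3070.811


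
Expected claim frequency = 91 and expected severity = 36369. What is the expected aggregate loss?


E[S] = E[N] * E[X]
= 91 * 36369
= 3.3096e+06


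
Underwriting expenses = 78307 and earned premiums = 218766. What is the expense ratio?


Expense ratio = expenses / premiums
= 78307 / 218766
= 0.3579


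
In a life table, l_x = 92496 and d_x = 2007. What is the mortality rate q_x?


q_x = d_x / l_x
= 2007 / 92496
= 0.0217


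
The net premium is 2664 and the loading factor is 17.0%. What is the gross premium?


Gross = net * (1 + loading)
= 2664 * (1 + 0.17)
= 2664 * 1.17
= 3116.88


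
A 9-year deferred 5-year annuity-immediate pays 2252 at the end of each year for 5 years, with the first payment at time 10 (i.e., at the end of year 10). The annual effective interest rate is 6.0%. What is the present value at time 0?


PV at time 9 of the 5-year annuity-immediate:
a_n = 2252 * (1-(1+0.06)^(-5))/0.06 = 9486.2432
Discount back 9 years to time 0:
PV = 9486.2432 * (1+0.06)^(-9)
= 9486.2432 * 0.591898
= 5614.8928


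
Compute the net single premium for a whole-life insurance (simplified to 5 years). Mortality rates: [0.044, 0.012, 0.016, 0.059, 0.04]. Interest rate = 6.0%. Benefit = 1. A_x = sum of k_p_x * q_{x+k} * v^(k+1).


v = 0.943396
Year 0: k_p_x=1.0, q=0.044, term=0.041509
Year 1: k_p_x=0.956, q=0.012, term=0.01021
Year 2: k_p_x=0.944528, q=0.016, term=0.012689
Year 3: k_p_x=0.929416, q=0.059, term=0.043435
Year 4: k_p_x=0.87458, q=0.04, term=0.026141
A_x = 0.134


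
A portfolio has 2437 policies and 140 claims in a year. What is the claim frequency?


frequency = claims / policies
= 140 / 2437
= 0.0574


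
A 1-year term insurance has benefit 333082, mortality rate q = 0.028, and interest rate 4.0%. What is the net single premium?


NSP = benefit * q * v
v = 1/(1+i) = 0.961538
NSP = 333082 * 0.028 * 0.961538
= 8967.5923


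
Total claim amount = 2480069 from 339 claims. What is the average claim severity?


severity = total / number
= 2480069 / 339
= 7315.8378


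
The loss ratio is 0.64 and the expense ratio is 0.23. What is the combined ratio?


Combined ratio = loss ratio + expense ratio
= 0.64 + 0.23
= 0.87


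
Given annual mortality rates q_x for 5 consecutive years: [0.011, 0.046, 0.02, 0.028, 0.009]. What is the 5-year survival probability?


p_k = 1 - q_k for each year
Survival = product of (1 - q_k)
= 0.989 * 0.954 * 0.98 * 0.972 * 0.991
= 0.8907


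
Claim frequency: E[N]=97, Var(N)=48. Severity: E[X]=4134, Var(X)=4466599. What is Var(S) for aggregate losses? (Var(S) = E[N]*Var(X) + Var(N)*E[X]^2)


Var(S) = E[N]*Var(X) + Var(N)*E[X]^2
= 97*4466599 + 48*4134^2
= 433260103 + 820317888
= 1.2536e+09


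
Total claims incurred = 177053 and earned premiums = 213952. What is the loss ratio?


Loss ratio = claims / premiums
= 177053 / 213952
= 0.8275


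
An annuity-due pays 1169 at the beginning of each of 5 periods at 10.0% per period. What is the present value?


PV_due = PMT * (1-(1+i)^(-n))/i * (1+i)
PV_immediate = 4431.4297
PV_due = 4431.4297 * 1.1
= 4874.5727


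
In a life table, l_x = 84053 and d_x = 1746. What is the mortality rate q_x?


q_x = d_x / l_x
= 1746 / 84053
= 0.0208


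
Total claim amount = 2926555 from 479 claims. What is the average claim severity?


severity = total / number
= 2926555 / 479
= 6109.7182


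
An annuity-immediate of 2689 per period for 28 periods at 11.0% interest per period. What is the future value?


FV = PMT * ((1+i)^n - 1) / i
= 2689 * ((1.11)^28 - 1) / 0.11
= 2689 * (18.579901 - 1) / 0.11
= 429748.6817


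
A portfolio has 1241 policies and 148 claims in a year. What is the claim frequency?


frequency = claims / policies
= 148 / 1241
= 0.1193


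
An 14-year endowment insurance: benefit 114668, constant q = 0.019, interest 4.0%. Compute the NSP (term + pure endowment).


Term component = 20624.897
Pure endowment = 14_p_x * v^14 * benefit = 0.76448 * 0.577475 * 114668 = 50622.2671
NSP = 71247.1641


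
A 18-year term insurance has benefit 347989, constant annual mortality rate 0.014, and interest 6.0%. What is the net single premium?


NSP = benefit * sum_{k=0}^{n-1} k_p_x * q * v^(k+1)
With constant q=0.014, v=0.943396
Sum = 0.137764
NSP = 347989 * 0.137764
= 47940.3849


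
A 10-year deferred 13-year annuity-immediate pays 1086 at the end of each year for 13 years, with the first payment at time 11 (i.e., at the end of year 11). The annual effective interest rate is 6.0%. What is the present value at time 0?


PV at time 10 of the 13-year annuity-immediate:
a_n = 1086 * (1-(1+0.06)^(-13))/0.06 = 9614.0137
Discount back 10 years to time 0:
PV = 9614.0137 * (1+0.06)^(-10)
= 9614.0137 * 0.558395
= 5368.415


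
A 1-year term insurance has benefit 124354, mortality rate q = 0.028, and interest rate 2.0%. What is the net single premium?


NSP = benefit * q * v
v = 1/(1+i) = 0.980392
NSP = 124354 * 0.028 * 0.980392
= 3413.6392


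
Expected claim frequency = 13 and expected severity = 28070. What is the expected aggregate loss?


E[S] = E[N] * E[X]
= 13 * 28070
= 364910


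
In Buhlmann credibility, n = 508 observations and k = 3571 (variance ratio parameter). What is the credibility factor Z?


Z = n / (n + k)
= 508 / (508 + 3571)
= 508 / 4079
= 0.1245


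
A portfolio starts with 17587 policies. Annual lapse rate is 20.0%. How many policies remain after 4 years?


remaining = initial * (1 - lapse)^years
= 17587 * (1 - 0.2)^4
= 17587 * 0.4096
= 7203.6352


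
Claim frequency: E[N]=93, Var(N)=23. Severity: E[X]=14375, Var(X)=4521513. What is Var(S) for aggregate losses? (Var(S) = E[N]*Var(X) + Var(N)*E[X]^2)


Var(S) = E[N]*Var(X) + Var(N)*E[X]^2
= 93*4521513 + 23*14375^2
= 420500709 + 4752734375
= 5.1732e+09


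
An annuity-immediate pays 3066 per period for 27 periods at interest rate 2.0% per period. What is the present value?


PV = PMT * (1 - (1+i)^(-n)) / i
= 3066 * (1 - (1+0.02)^(-27)) / 0.02
= 3066 * (1 - 0.585862) / 0.02
= 3066 * 20.706898
= 63487.3487


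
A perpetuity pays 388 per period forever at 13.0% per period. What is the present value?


PV = PMT / i
= 388 / 0.13
= 2984.6154


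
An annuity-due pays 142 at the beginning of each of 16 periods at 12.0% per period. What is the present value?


PV_due = PMT * (1-(1+i)^(-n))/i * (1+i)
PV_immediate = 990.306
PV_due = 990.306 * 1.12
= 1109.1428


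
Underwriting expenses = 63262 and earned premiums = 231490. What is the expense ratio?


Expense ratio = expenses / premiums
= 63262 / 231490
= 0.2733


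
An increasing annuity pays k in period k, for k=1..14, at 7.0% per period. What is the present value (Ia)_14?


(Ia)_n = sum_{k=1}^{n} k * v^k, v = 1/(1+i)
v = 0.934579
Sum computed term by term:
(Ia)_14 = 56.1173


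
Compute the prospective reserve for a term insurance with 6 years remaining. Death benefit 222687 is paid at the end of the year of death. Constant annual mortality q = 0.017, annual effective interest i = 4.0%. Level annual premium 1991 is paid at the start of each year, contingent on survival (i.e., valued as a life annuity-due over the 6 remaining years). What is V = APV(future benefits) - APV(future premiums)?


v = 1/(1+i) = 0.961538
APV(future benefits) per unit = sum_{k=0}^{5} k_p_x * q * v^(k+1) = 0.085581
APV(future benefits) = 222687 * 0.085581 = 19057.7865
Life annuity-due factor ä_{x:6} = sum_{k=0}^{5} k_p_x * v^k = 5.235546
APV(future premiums) = 1991 * 5.235546 = 10423.9729
V = 19057.7865 - 10423.9729
= 8633.8137


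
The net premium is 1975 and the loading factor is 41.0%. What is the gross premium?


Gross = net * (1 + loading)
= 1975 * (1 + 0.41)
= 1975 * 1.41
= 2784.75


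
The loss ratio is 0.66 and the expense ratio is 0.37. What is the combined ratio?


Combined ratio = loss ratio + expense ratio
= 0.66 + 0.37
= 1.03


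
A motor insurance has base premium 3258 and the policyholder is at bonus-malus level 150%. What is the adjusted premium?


adjusted = base * BM_level / 100
= 3258 * 150 / 100
= 3258 * 1.5
= 4887.0


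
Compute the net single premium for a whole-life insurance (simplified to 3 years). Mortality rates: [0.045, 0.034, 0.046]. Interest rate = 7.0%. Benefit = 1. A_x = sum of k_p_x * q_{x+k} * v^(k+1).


v = 0.934579
Year 0: k_p_x=1.0, q=0.045, term=0.042056
Year 1: k_p_x=0.955, q=0.034, term=0.028361
Year 2: k_p_x=0.92253, q=0.046, term=0.034641
A_x = 0.1051


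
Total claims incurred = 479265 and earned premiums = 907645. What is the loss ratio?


Loss ratio = claims / premiums
= 479265 / 907645
= 0.528


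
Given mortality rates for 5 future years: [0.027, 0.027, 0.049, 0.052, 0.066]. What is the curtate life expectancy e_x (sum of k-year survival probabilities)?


e_x = sum_{k=1}^{n} k_p_x
k_p_x values:
  1_p_x = 0.973
  2_p_x = 0.946729
  3_p_x = 0.900339
  4_p_x = 0.853522
  5_p_x = 0.797189
e_x = 4.4708


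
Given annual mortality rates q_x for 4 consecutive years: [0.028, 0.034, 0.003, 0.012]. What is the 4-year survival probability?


p_k = 1 - q_k for each year
Survival = product of (1 - q_k)
= 0.972 * 0.966 * 0.997 * 0.988
= 0.9249


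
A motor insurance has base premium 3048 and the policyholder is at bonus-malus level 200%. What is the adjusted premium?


adjusted = base * BM_level / 100
= 3048 * 200 / 100
= 3048 * 2.0
= 6096.0


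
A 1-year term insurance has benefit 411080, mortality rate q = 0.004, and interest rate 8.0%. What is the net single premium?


NSP = benefit * q * v
v = 1/(1+i) = 0.925926
NSP = 411080 * 0.004 * 0.925926
= 1522.5185


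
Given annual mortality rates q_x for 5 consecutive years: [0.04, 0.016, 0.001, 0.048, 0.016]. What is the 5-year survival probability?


p_k = 1 - q_k for each year
Survival = product of (1 - q_k)
= 0.96 * 0.984 * 0.999 * 0.952 * 0.984
= 0.884


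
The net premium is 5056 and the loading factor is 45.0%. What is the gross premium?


Gross = net * (1 + loading)
= 5056 * (1 + 0.45)
= 5056 * 1.45
= 7331.2


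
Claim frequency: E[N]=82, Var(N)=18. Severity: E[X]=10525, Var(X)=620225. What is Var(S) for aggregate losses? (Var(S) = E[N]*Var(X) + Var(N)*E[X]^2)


Var(S) = E[N]*Var(X) + Var(N)*E[X]^2
= 82*620225 + 18*10525^2
= 50858450 + 1993961250
= 2.0448e+09


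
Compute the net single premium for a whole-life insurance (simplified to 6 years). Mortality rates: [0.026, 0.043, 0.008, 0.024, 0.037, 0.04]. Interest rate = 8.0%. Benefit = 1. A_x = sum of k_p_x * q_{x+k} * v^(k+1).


v = 0.925926
Year 0: k_p_x=1.0, q=0.026, term=0.024074
Year 1: k_p_x=0.974, q=0.043, term=0.035907
Year 2: k_p_x=0.932118, q=0.008, term=0.00592
Year 3: k_p_x=0.924661, q=0.024, term=0.016312
Year 4: k_p_x=0.902469, q=0.037, term=0.022726
Year 5: k_p_x=0.869078, q=0.04, term=0.021907
A_x = 0.1268


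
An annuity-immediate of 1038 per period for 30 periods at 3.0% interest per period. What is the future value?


FV = PMT * ((1+i)^n - 1) / i
= 1038 * ((1.03)^30 - 1) / 0.03
= 1038 * (2.427262 - 1) / 0.03
= 49383.2815


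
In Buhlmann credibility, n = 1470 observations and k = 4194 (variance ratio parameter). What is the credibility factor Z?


Z = n / (n + k)
= 1470 / (1470 + 4194)
= 1470 / 5664
= 0.2595


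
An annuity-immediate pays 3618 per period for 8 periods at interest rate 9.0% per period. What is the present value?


PV = PMT * (1 - (1+i)^(-n)) / i
= 3618 * (1 - (1+0.09)^(-8)) / 0.09
= 3618 * (1 - 0.501866) / 0.09
= 3618 * 5.534819
= 20024.9756


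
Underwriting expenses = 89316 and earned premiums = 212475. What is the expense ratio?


Expense ratio = expenses / premiums
= 89316 / 212475
= 0.4204


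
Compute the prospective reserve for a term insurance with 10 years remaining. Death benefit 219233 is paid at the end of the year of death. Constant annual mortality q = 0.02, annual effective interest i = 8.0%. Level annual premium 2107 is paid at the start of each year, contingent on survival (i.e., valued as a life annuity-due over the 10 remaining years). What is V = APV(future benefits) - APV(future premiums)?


v = 1/(1+i) = 0.925926
APV(future benefits) per unit = sum_{k=0}^{9} k_p_x * q * v^(k+1) = 0.124307
APV(future benefits) = 219233 * 0.124307 = 27252.2928
Life annuity-due factor ä_{x:10} = sum_{k=0}^{9} k_p_x * v^k = 6.712602
APV(future premiums) = 2107 * 6.712602 = 14143.4518
V = 27252.2928 - 14143.4518
= 13108.841


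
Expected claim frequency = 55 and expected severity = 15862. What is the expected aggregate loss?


E[S] = E[N] * E[X]
= 55 * 15862
= 872410


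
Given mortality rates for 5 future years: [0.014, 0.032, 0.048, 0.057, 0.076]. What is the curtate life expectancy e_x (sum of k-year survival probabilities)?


e_x = sum_{k=1}^{n} k_p_x
k_p_x values:
  1_p_x = 0.986
  2_p_x = 0.954448
  3_p_x = 0.908634
  4_p_x = 0.856842
  5_p_x = 0.791722
e_x = 4.4976


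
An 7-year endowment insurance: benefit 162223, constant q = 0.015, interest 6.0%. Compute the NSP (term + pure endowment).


Term component = 13033.2839
Pure endowment = 7_p_x * v^7 * benefit = 0.899609 * 0.665057 * 162223 = 97056.5803
NSP = 110089.8642


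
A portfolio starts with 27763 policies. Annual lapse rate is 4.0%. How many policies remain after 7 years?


remaining = initial * (1 - lapse)^years
= 27763 * (1 - 0.04)^7
= 27763 * 0.751447
= 20862.4363


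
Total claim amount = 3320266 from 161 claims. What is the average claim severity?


severity = total / number
= 3320266 / 161
= 20622.7702


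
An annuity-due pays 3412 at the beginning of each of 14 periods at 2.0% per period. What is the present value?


PV_due = PMT * (1-(1+i)^(-n))/i * (1+i)
PV_immediate = 41306.5208
PV_due = 41306.5208 * 1.02
= 42132.6512


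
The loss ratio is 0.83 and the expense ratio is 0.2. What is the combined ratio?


Combined ratio = loss ratio + expense ratio
= 0.83 + 0.2
= 1.03


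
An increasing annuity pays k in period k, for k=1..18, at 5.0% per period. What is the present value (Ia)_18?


(Ia)_n = sum_{k=1}^{n} k * v^k, v = 1/(1+i)
v = 0.952381
Sum computed term by term:
(Ia)_18 = 95.8939


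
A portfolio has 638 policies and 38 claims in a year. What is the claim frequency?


frequency = claims / policies
= 38 / 638
= 0.0596


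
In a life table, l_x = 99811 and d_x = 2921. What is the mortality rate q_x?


q_x = d_x / l_x
= 2921 / 99811
= 0.0293


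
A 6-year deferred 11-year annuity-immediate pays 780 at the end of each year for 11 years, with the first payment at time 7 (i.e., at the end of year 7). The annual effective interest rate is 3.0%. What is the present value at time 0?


PV at time 6 of the 11-year annuity-immediate:
a_n = 780 * (1-(1+0.03)^(-11))/0.03 = 7217.0468
Discount back 6 years to time 0:
PV = 7217.0468 * (1+0.03)^(-6)
= 7217.0468 * 0.837484
= 6044.1631


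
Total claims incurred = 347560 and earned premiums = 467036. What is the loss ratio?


Loss ratio = claims / premiums
= 347560 / 467036
= 0.7442


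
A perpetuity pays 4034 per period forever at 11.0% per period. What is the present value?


PV = PMT / i
= 4034 / 0.11
= 36672.7273


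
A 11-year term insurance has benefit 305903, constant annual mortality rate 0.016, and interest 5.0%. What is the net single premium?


NSP = benefit * sum_{k=0}^{n-1} k_p_x * q * v^(k+1)
With constant q=0.016, v=0.952381
Sum = 0.123727
NSP = 305903 * 0.123727
= 37848.5265


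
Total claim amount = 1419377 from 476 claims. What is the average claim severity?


severity = total / number
= 1419377 / 476
= 2981.8845


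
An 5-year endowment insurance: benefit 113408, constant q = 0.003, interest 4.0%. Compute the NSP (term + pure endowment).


Term component = 1505.9109
Pure endowment = 5_p_x * v^5 * benefit = 0.98509 * 0.821927 * 113408 = 91823.2767
NSP = 93329.1877


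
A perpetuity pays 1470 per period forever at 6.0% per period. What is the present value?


PV = PMT / i
= 1470 / 0.06
= 24500.0


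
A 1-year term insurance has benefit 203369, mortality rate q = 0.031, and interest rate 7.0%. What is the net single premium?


NSP = benefit * q * v
v = 1/(1+i) = 0.934579
NSP = 203369 * 0.031 * 0.934579
= 5891.9991


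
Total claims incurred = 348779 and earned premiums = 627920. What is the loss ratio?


Loss ratio = claims / premiums
= 348779 / 627920
= 0.5555


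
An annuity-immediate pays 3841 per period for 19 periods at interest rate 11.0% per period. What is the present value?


PV = PMT * (1 - (1+i)^(-n)) / i
= 3841 * (1 - (1+0.11)^(-19)) / 0.11
= 3841 * (1 - 0.137678) / 0.11
= 3841 * 7.839294
= 30110.7291


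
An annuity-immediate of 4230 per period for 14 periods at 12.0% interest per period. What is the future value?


FV = PMT * ((1+i)^n - 1) / i
= 4230 * ((1.12)^14 - 1) / 0.12
= 4230 * (4.887112 - 1) / 0.12
= 137020.708


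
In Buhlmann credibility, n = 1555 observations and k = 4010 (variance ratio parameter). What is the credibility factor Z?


Z = n / (n + k)
= 1555 / (1555 + 4010)
= 1555 / 5565
= 0.2794


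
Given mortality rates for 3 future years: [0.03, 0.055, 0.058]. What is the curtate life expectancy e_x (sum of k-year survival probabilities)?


e_x = sum_{k=1}^{n} k_p_x
k_p_x values:
  1_p_x = 0.97
  2_p_x = 0.91665
  3_p_x = 0.863484
e_x = 2.7501


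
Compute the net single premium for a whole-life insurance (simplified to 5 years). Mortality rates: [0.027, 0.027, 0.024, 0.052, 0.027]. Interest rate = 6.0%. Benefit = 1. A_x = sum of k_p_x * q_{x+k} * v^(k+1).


v = 0.943396
Year 0: k_p_x=1.0, q=0.027, term=0.025472
Year 1: k_p_x=0.973, q=0.027, term=0.023381
Year 2: k_p_x=0.946729, q=0.024, term=0.019077
Year 3: k_p_x=0.924008, q=0.052, term=0.038059
Year 4: k_p_x=0.875959, q=0.027, term=0.017673
A_x = 0.1237


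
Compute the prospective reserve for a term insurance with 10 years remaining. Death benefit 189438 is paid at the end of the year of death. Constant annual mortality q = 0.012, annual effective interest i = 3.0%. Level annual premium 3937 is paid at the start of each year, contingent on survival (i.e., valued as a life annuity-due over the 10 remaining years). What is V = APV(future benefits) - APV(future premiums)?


v = 1/(1+i) = 0.970874
APV(future benefits) per unit = sum_{k=0}^{9} k_p_x * q * v^(k+1) = 0.097293
APV(future benefits) = 189438 * 0.097293 = 18431.0578
Life annuity-due factor ä_{x:10} = sum_{k=0}^{9} k_p_x * v^k = 8.351013
APV(future premiums) = 3937 * 8.351013 = 32877.9366
V = 18431.0578 - 32877.9366
= -14446.8789


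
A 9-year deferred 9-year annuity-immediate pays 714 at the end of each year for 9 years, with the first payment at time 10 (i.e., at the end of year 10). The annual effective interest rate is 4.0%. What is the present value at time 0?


PV at time 9 of the 9-year annuity-immediate:
a_n = 714 * (1-(1+0.04)^(-9))/0.04 = 5308.8268
Discount back 9 years to time 0:
PV = 5308.8268 * (1+0.04)^(-9)
= 5308.8268 * 0.702587
= 3729.9113


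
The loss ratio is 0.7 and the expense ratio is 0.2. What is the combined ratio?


Combined ratio = loss ratio + expense ratio
= 0.7 + 0.2
= 0.9


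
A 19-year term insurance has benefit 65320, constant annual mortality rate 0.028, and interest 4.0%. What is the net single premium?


NSP = benefit * sum_{k=0}^{n-1} k_p_x * q * v^(k+1)
With constant q=0.028, v=0.961538
Sum = 0.297825
NSP = 65320 * 0.297825
= 19453.9357


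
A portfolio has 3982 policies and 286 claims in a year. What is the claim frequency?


frequency = claims / policies
= 286 / 3982
= 0.0718


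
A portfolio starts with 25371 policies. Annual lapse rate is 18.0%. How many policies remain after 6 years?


remaining = initial * (1 - lapse)^years
= 25371 * (1 - 0.18)^6
= 25371 * 0.304007
= 7712.9533


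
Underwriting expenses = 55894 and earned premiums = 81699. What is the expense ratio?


Expense ratio = expenses / premiums
= 55894 / 81699
= 0.6841


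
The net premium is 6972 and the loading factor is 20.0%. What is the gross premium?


Gross = net * (1 + loading)
= 6972 * (1 + 0.2)
= 6972 * 1.2
= 8366.4


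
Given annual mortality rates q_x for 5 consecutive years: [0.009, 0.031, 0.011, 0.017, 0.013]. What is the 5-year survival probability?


p_k = 1 - q_k for each year
Survival = product of (1 - q_k)
= 0.991 * 0.969 * 0.989 * 0.983 * 0.987
= 0.9214


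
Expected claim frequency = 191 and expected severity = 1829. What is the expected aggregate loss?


E[S] = E[N] * E[X]
= 191 * 1829
= 349339


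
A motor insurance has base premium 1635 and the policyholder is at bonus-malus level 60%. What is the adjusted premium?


adjusted = base * BM_level / 100
= 1635 * 60 / 100
= 1635 * 0.6
= 981.0


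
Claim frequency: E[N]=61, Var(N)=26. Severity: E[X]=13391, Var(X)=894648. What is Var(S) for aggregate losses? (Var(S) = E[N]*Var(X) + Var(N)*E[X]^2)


Var(S) = E[N]*Var(X) + Var(N)*E[X]^2
= 61*894648 + 26*13391^2
= 54573528 + 4662290906
= 4.7169e+09


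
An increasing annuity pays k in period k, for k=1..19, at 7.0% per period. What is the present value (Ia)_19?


(Ia)_n = sum_{k=1}^{n} k * v^k, v = 1/(1+i)
v = 0.934579
Sum computed term by term:
(Ia)_19 = 82.9347


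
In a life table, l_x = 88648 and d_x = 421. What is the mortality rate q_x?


q_x = d_x / l_x
= 421 / 88648
= 0.0047


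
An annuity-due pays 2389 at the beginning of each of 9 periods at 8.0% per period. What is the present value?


PV_due = PMT * (1-(1+i)^(-n))/i * (1+i)
PV_immediate = 14923.8152
PV_due = 14923.8152 * 1.08
= 16117.7204


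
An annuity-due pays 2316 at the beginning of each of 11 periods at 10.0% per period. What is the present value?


PV_due = PMT * (1-(1+i)^(-n))/i * (1+i)
PV_immediate = 15042.5613
PV_due = 15042.5613 * 1.1
= 16546.8174


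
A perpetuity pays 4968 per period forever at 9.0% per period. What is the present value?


PV = PMT / i
= 4968 / 0.09
= 55200.0


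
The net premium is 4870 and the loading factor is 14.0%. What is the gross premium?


Gross = net * (1 + loading)
= 4870 * (1 + 0.14)
= 4870 * 1.14
= 5551.8


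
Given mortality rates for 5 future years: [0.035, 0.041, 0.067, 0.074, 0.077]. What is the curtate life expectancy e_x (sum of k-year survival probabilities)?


e_x = sum_{k=1}^{n} k_p_x
k_p_x values:
  1_p_x = 0.965
  2_p_x = 0.925435
  3_p_x = 0.863431
  4_p_x = 0.799537
  5_p_x = 0.737973
e_x = 4.2914


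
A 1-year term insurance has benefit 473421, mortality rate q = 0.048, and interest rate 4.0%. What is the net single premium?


NSP = benefit * q * v
v = 1/(1+i) = 0.961538
NSP = 473421 * 0.048 * 0.961538
= 21850.2


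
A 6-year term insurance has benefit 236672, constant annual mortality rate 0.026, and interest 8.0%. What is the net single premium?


NSP = benefit * sum_{k=0}^{n-1} k_p_x * q * v^(k+1)
With constant q=0.026, v=0.925926
Sum = 0.113312
NSP = 236672 * 0.113312
= 26817.7689


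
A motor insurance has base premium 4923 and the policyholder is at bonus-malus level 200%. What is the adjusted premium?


adjusted = base * BM_level / 100
= 4923 * 200 / 100
= 4923 * 2.0
= 9846.0


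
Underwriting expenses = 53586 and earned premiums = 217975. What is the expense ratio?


Expense ratio = expenses / premiums
= 53586 / 217975
= 0.2458


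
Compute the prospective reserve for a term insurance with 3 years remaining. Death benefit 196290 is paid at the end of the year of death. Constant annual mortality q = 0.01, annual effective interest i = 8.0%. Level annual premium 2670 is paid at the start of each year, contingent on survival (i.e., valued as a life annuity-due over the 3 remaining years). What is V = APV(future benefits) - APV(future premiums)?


v = 1/(1+i) = 0.925926
APV(future benefits) per unit = sum_{k=0}^{2} k_p_x * q * v^(k+1) = 0.025527
APV(future benefits) = 196290 * 0.025527 = 5010.7465
Life annuity-due factor ä_{x:3} = sum_{k=0}^{2} k_p_x * v^k = 2.756944
APV(future premiums) = 2670 * 2.756944 = 7361.0417
V = 5010.7465 - 7361.0417
= -2350.2951


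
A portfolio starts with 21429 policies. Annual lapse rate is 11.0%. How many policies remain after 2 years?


remaining = initial * (1 - lapse)^years
= 21429 * (1 - 0.11)^2
= 21429 * 0.7921
= 16973.9109


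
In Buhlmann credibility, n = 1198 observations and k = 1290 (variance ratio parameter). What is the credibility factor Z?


Z = n / (n + k)
= 1198 / (1198 + 1290)
= 1198 / 2488
= 0.4815


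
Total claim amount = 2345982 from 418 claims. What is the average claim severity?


severity = total / number
= 2345982 / 418
= 5612.3971


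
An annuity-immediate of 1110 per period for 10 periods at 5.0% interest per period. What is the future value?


FV = PMT * ((1+i)^n - 1) / i
= 1110 * ((1.05)^10 - 1) / 0.05
= 1110 * (1.628895 - 1) / 0.05
= 13961.4607


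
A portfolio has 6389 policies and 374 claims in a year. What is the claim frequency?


frequency = claims / policies
= 374 / 6389
= 0.0585


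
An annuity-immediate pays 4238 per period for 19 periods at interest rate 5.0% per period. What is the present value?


PV = PMT * (1 - (1+i)^(-n)) / i
= 4238 * (1 - (1+0.05)^(-19)) / 0.05
= 4238 * (1 - 0.395734) / 0.05
= 4238 * 12.085321
= 51217.5898


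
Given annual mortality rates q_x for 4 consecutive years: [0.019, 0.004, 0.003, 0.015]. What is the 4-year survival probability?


p_k = 1 - q_k for each year
Survival = product of (1 - q_k)
= 0.981 * 0.996 * 0.997 * 0.985
= 0.9595


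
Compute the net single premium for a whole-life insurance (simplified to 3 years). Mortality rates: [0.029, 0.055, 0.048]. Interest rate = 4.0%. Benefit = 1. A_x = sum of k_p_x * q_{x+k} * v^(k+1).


v = 0.961538
Year 0: k_p_x=1.0, q=0.029, term=0.027885
Year 1: k_p_x=0.971, q=0.055, term=0.049376
Year 2: k_p_x=0.917595, q=0.048, term=0.039155
A_x = 0.1164


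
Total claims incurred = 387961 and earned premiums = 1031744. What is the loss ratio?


Loss ratio = claims / premiums
= 387961 / 1031744
= 0.376


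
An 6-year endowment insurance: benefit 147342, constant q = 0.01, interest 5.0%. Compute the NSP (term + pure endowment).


Term component = 7304.5537
Pure endowment = 6_p_x * v^6 * benefit = 0.94148 * 0.746215 * 147342 = 103514.6776
NSP = 110819.2313


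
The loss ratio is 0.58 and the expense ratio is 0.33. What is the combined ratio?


Combined ratio = loss ratio + expense ratio
= 0.58 + 0.33
= 0.91


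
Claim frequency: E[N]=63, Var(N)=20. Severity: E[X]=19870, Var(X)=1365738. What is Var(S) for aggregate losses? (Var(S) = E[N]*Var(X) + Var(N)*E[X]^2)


Var(S) = E[N]*Var(X) + Var(N)*E[X]^2
= 63*1365738 + 20*19870^2
= 86041494 + 7896338000
= 7.9824e+09


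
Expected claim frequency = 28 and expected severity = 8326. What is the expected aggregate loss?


E[S] = E[N] * E[X]
= 28 * 8326
= 233128


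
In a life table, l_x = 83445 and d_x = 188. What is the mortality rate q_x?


q_x = d_x / l_x
= 188 / 83445
= 0.0023


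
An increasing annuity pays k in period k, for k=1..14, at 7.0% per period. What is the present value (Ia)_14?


(Ia)_n = sum_{k=1}^{n} k * v^k, v = 1/(1+i)
v = 0.934579
Sum computed term by term:
(Ia)_14 = 56.1173


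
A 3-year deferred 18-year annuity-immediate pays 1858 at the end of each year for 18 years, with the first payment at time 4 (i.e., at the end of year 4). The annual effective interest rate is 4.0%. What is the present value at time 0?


PV at time 3 of the 18-year annuity-immediate:
a_n = 1858 * (1-(1+0.04)^(-18))/0.04 = 23520.9738
Discount back 3 years to time 0:
PV = 23520.9738 * (1+0.04)^(-3)
= 23520.9738 * 0.888996
= 20910.06


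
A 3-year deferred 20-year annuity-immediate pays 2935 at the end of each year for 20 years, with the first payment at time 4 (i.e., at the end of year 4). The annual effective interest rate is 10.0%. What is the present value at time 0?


PV at time 3 of the 20-year annuity-immediate:
a_n = 2935 * (1-(1+0.1)^(-20))/0.1 = 24987.3095
Discount back 3 years to time 0:
PV = 24987.3095 * (1+0.1)^(-3)
= 24987.3095 * 0.751315
= 18773.3355


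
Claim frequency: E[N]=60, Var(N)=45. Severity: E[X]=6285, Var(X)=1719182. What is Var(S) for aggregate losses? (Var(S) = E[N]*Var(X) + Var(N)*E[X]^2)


Var(S) = E[N]*Var(X) + Var(N)*E[X]^2
= 60*1719182 + 45*6285^2
= 103150920 + 1777555125
= 1.8807e+09


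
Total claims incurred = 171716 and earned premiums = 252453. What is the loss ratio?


Loss ratio = claims / premiums
= 171716 / 252453
= 0.6802


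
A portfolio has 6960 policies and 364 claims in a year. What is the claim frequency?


frequency = claims / policies
= 364 / 6960
= 0.0523


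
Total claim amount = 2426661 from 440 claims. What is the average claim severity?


severity = total / number
= 2426661 / 440
= 5515.1386


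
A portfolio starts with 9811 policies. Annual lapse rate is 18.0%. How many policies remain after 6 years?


remaining = initial * (1 - lapse)^years
= 9811 * (1 - 0.18)^6
= 9811 * 0.304007
= 2982.6095


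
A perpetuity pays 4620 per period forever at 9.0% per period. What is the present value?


PV = PMT / i
= 4620 / 0.09
= 51333.3333


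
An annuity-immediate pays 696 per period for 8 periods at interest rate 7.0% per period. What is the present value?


PV = PMT * (1 - (1+i)^(-n)) / i
= 696 * (1 - (1+0.07)^(-8)) / 0.07
= 696 * (1 - 0.582009) / 0.07
= 696 * 5.971299
= 4156.0238


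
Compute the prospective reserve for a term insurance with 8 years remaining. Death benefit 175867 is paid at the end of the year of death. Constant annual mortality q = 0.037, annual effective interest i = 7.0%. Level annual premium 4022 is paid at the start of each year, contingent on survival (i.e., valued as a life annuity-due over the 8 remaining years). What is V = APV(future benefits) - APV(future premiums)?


v = 1/(1+i) = 0.934579
APV(future benefits) per unit = sum_{k=0}^{7} k_p_x * q * v^(k+1) = 0.196941
APV(future benefits) = 175867 * 0.196941 = 34635.466
Life annuity-due factor ä_{x:8} = sum_{k=0}^{7} k_p_x * v^k = 5.695328
APV(future premiums) = 4022 * 5.695328 = 22906.6088
V = 34635.466 - 22906.6088
= 11728.8571


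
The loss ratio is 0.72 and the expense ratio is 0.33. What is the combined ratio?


Combined ratio = loss ratio + expense ratio
= 0.72 + 0.33
= 1.05


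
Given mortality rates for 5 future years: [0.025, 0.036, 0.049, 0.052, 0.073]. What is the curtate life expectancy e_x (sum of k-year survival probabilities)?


e_x = sum_{k=1}^{n} k_p_x
k_p_x values:
  1_p_x = 0.975
  2_p_x = 0.9399
  3_p_x = 0.893845
  4_p_x = 0.847365
  5_p_x = 0.785507
e_x = 4.4416


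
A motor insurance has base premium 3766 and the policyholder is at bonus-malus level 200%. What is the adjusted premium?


adjusted = base * BM_level / 100
= 3766 * 200 / 100
= 3766 * 2.0
= 7532.0


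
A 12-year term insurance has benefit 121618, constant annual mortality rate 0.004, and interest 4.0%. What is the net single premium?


NSP = benefit * sum_{k=0}^{n-1} k_p_x * q * v^(k+1)
With constant q=0.004, v=0.961538
Sum = 0.036794
NSP = 121618 * 0.036794
= 4474.7989


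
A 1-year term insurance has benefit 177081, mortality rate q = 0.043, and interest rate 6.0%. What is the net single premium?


NSP = benefit * q * v
v = 1/(1+i) = 0.943396
NSP = 177081 * 0.043 * 0.943396
= 7183.4745


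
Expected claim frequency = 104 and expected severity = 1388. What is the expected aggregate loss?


E[S] = E[N] * E[X]
= 104 * 1388
= 144352


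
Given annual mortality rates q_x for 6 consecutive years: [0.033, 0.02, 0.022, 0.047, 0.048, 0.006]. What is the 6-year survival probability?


p_k = 1 - q_k for each year
Survival = product of (1 - q_k)
= 0.967 * 0.98 * 0.978 * 0.953 * 0.952 * 0.994
= 0.8358


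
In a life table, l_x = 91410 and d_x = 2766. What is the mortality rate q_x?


q_x = d_x / l_x
= 2766 / 91410
= 0.0303


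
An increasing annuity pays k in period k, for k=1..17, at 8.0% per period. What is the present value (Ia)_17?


(Ia)_n = sum_{k=1}^{n} k * v^k, v = 1/(1+i)
v = 0.925926
Sum computed term by term:
(Ia)_17 = 65.71


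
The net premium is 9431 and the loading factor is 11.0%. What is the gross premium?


Gross = net * (1 + loading)
= 9431 * (1 + 0.11)
= 9431 * 1.11
= 10468.41


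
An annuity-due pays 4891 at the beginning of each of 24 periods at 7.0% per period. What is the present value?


PV_due = PMT * (1-(1+i)^(-n))/i * (1+i)
PV_immediate = 56096.5126
PV_due = 56096.5126 * 1.07
= 60023.2685


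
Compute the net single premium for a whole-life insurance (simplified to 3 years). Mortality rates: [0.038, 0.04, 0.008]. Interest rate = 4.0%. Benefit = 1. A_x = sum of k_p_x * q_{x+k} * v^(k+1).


v = 0.961538
Year 0: k_p_x=1.0, q=0.038, term=0.036538
Year 1: k_p_x=0.962, q=0.04, term=0.035577
Year 2: k_p_x=0.92352, q=0.008, term=0.006568
A_x = 0.0787


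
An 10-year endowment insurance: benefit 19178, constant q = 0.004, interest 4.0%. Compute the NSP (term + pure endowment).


Term component = 611.9127
Pure endowment = 10_p_x * v^10 * benefit = 0.960712 * 0.675564 * 19178 = 12446.9603
NSP = 13058.873


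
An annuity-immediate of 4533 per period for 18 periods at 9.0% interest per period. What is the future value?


FV = PMT * ((1+i)^n - 1) / i
= 4533 * ((1.09)^18 - 1) / 0.09
= 4533 * (4.71712 - 1) / 0.09
= 187218.965


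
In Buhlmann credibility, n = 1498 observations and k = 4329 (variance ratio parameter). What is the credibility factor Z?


Z = n / (n + k)
= 1498 / (1498 + 4329)
= 1498 / 5827
= 0.2571


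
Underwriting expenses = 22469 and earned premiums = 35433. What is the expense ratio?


Expense ratio = expenses / premiums
= 22469 / 35433
= 0.6341
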